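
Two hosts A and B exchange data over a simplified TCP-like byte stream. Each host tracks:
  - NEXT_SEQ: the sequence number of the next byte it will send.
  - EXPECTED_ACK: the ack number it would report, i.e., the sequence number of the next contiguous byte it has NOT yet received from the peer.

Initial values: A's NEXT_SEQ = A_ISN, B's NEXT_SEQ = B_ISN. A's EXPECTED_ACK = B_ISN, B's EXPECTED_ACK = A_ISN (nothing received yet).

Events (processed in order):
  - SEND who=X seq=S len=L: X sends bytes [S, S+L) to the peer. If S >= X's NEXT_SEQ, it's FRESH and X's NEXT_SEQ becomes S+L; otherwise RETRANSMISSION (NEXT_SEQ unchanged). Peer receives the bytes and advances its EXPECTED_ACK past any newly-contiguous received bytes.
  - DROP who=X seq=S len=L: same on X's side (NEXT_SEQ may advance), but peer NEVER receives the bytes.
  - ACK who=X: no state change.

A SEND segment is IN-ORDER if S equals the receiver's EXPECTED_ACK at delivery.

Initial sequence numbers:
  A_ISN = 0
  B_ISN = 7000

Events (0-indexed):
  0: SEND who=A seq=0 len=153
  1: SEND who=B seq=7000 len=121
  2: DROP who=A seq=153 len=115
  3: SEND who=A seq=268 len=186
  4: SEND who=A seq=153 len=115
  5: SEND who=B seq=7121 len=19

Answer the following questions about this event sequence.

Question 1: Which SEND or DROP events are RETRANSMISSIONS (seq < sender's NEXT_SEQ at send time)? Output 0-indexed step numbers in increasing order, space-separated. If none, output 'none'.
Answer: 4

Derivation:
Step 0: SEND seq=0 -> fresh
Step 1: SEND seq=7000 -> fresh
Step 2: DROP seq=153 -> fresh
Step 3: SEND seq=268 -> fresh
Step 4: SEND seq=153 -> retransmit
Step 5: SEND seq=7121 -> fresh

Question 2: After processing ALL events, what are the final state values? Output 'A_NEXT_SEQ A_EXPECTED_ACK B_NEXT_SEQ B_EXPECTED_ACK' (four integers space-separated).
Answer: 454 7140 7140 454

Derivation:
After event 0: A_seq=153 A_ack=7000 B_seq=7000 B_ack=153
After event 1: A_seq=153 A_ack=7121 B_seq=7121 B_ack=153
After event 2: A_seq=268 A_ack=7121 B_seq=7121 B_ack=153
After event 3: A_seq=454 A_ack=7121 B_seq=7121 B_ack=153
After event 4: A_seq=454 A_ack=7121 B_seq=7121 B_ack=454
After event 5: A_seq=454 A_ack=7140 B_seq=7140 B_ack=454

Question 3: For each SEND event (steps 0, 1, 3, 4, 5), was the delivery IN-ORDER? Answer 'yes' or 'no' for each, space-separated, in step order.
Answer: yes yes no yes yes

Derivation:
Step 0: SEND seq=0 -> in-order
Step 1: SEND seq=7000 -> in-order
Step 3: SEND seq=268 -> out-of-order
Step 4: SEND seq=153 -> in-order
Step 5: SEND seq=7121 -> in-order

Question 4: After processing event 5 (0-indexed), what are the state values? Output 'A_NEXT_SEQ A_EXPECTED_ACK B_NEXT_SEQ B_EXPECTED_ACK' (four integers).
After event 0: A_seq=153 A_ack=7000 B_seq=7000 B_ack=153
After event 1: A_seq=153 A_ack=7121 B_seq=7121 B_ack=153
After event 2: A_seq=268 A_ack=7121 B_seq=7121 B_ack=153
After event 3: A_seq=454 A_ack=7121 B_seq=7121 B_ack=153
After event 4: A_seq=454 A_ack=7121 B_seq=7121 B_ack=454
After event 5: A_seq=454 A_ack=7140 B_seq=7140 B_ack=454

454 7140 7140 454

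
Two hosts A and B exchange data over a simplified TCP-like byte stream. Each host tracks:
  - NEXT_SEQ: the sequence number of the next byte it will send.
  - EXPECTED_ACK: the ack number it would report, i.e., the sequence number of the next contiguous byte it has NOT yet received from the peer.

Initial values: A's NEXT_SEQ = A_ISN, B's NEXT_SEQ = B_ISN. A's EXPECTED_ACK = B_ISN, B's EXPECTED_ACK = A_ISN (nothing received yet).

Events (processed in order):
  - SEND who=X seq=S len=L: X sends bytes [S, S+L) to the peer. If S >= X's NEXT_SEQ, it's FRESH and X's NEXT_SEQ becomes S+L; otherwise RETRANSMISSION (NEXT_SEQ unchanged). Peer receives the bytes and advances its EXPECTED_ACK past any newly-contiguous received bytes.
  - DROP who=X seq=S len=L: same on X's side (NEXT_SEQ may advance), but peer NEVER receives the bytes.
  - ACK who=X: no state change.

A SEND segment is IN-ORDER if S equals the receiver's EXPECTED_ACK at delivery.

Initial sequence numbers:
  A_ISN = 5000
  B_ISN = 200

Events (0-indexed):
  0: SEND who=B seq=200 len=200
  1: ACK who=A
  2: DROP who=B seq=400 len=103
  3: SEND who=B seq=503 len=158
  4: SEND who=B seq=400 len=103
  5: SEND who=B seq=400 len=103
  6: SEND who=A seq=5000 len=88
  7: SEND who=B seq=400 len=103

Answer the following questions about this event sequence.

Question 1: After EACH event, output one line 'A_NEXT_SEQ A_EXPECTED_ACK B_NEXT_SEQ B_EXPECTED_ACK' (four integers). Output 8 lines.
5000 400 400 5000
5000 400 400 5000
5000 400 503 5000
5000 400 661 5000
5000 661 661 5000
5000 661 661 5000
5088 661 661 5088
5088 661 661 5088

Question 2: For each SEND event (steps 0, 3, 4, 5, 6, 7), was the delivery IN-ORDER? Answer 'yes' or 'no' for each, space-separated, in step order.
Answer: yes no yes no yes no

Derivation:
Step 0: SEND seq=200 -> in-order
Step 3: SEND seq=503 -> out-of-order
Step 4: SEND seq=400 -> in-order
Step 5: SEND seq=400 -> out-of-order
Step 6: SEND seq=5000 -> in-order
Step 7: SEND seq=400 -> out-of-order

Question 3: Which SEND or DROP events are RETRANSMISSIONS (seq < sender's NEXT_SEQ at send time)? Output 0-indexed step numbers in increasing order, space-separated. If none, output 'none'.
Answer: 4 5 7

Derivation:
Step 0: SEND seq=200 -> fresh
Step 2: DROP seq=400 -> fresh
Step 3: SEND seq=503 -> fresh
Step 4: SEND seq=400 -> retransmit
Step 5: SEND seq=400 -> retransmit
Step 6: SEND seq=5000 -> fresh
Step 7: SEND seq=400 -> retransmit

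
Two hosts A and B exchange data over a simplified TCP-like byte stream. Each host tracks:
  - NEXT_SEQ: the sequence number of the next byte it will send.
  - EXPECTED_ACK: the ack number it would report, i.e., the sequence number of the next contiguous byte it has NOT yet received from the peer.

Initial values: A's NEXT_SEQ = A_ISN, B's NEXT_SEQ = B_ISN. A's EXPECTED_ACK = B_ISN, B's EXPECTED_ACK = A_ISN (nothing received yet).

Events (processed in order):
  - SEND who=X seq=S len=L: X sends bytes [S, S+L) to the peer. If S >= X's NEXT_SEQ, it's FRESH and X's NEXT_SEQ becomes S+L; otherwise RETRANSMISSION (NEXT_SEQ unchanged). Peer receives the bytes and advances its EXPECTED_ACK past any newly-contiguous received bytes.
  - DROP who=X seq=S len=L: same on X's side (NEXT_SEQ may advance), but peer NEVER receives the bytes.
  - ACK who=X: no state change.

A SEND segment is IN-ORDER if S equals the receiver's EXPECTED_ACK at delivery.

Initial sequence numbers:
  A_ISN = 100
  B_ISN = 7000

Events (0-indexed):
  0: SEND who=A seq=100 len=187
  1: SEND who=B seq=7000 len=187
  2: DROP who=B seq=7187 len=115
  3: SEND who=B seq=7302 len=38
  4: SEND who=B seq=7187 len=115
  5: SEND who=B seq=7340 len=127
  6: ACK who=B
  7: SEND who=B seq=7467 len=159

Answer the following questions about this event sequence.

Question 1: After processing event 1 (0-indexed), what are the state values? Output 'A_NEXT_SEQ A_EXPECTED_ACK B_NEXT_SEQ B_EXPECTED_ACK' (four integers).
After event 0: A_seq=287 A_ack=7000 B_seq=7000 B_ack=287
After event 1: A_seq=287 A_ack=7187 B_seq=7187 B_ack=287

287 7187 7187 287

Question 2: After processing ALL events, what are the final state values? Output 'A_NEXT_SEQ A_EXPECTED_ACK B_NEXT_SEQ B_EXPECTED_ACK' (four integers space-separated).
After event 0: A_seq=287 A_ack=7000 B_seq=7000 B_ack=287
After event 1: A_seq=287 A_ack=7187 B_seq=7187 B_ack=287
After event 2: A_seq=287 A_ack=7187 B_seq=7302 B_ack=287
After event 3: A_seq=287 A_ack=7187 B_seq=7340 B_ack=287
After event 4: A_seq=287 A_ack=7340 B_seq=7340 B_ack=287
After event 5: A_seq=287 A_ack=7467 B_seq=7467 B_ack=287
After event 6: A_seq=287 A_ack=7467 B_seq=7467 B_ack=287
After event 7: A_seq=287 A_ack=7626 B_seq=7626 B_ack=287

Answer: 287 7626 7626 287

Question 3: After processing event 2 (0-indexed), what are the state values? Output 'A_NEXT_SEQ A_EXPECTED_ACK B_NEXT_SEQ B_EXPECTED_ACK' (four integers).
After event 0: A_seq=287 A_ack=7000 B_seq=7000 B_ack=287
After event 1: A_seq=287 A_ack=7187 B_seq=7187 B_ack=287
After event 2: A_seq=287 A_ack=7187 B_seq=7302 B_ack=287

287 7187 7302 287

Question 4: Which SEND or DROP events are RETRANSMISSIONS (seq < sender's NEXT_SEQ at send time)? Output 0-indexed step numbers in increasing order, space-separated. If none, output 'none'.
Answer: 4

Derivation:
Step 0: SEND seq=100 -> fresh
Step 1: SEND seq=7000 -> fresh
Step 2: DROP seq=7187 -> fresh
Step 3: SEND seq=7302 -> fresh
Step 4: SEND seq=7187 -> retransmit
Step 5: SEND seq=7340 -> fresh
Step 7: SEND seq=7467 -> fresh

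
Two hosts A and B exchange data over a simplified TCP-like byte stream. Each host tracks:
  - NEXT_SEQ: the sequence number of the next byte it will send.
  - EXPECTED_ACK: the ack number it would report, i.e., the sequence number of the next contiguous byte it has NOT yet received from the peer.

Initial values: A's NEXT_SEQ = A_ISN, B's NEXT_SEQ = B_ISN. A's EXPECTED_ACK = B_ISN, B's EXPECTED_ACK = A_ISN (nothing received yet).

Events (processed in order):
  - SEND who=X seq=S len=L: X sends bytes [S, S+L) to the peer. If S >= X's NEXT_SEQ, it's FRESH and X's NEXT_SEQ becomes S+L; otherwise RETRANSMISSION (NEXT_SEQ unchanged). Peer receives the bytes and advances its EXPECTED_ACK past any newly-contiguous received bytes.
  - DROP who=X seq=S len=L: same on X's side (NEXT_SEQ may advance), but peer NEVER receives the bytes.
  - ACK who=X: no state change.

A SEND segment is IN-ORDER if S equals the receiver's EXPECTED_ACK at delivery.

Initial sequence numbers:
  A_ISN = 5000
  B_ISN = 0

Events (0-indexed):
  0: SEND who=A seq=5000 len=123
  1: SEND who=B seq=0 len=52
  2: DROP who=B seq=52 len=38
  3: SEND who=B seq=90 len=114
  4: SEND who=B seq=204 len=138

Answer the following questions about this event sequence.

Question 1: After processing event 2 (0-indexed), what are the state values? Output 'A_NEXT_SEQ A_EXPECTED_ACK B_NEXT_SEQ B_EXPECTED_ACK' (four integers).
After event 0: A_seq=5123 A_ack=0 B_seq=0 B_ack=5123
After event 1: A_seq=5123 A_ack=52 B_seq=52 B_ack=5123
After event 2: A_seq=5123 A_ack=52 B_seq=90 B_ack=5123

5123 52 90 5123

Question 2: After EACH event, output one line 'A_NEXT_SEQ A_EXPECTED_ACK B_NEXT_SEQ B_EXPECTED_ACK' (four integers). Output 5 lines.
5123 0 0 5123
5123 52 52 5123
5123 52 90 5123
5123 52 204 5123
5123 52 342 5123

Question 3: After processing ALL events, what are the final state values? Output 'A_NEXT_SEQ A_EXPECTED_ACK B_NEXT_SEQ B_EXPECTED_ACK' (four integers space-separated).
Answer: 5123 52 342 5123

Derivation:
After event 0: A_seq=5123 A_ack=0 B_seq=0 B_ack=5123
After event 1: A_seq=5123 A_ack=52 B_seq=52 B_ack=5123
After event 2: A_seq=5123 A_ack=52 B_seq=90 B_ack=5123
After event 3: A_seq=5123 A_ack=52 B_seq=204 B_ack=5123
After event 4: A_seq=5123 A_ack=52 B_seq=342 B_ack=5123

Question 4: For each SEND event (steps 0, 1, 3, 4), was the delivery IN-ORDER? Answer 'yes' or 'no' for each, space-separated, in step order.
Step 0: SEND seq=5000 -> in-order
Step 1: SEND seq=0 -> in-order
Step 3: SEND seq=90 -> out-of-order
Step 4: SEND seq=204 -> out-of-order

Answer: yes yes no no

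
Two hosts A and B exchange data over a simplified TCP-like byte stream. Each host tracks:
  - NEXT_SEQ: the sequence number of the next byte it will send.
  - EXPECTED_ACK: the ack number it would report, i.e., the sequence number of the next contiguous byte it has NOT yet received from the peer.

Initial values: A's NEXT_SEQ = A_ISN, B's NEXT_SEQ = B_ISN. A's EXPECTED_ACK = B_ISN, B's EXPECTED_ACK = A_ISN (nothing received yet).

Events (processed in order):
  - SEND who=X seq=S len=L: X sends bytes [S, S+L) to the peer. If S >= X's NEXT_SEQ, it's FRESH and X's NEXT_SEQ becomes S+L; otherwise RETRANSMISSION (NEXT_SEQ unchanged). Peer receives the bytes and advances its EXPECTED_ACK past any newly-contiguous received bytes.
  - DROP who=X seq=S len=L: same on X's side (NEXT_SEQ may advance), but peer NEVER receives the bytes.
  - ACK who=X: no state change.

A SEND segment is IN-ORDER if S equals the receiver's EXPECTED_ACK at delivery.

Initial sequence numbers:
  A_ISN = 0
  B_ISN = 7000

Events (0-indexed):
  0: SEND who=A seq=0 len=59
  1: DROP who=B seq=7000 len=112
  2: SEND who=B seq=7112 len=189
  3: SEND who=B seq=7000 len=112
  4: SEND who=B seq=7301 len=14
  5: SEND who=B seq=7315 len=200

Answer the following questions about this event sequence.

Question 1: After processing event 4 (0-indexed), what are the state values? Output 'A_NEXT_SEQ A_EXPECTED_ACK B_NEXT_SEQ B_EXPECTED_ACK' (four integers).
After event 0: A_seq=59 A_ack=7000 B_seq=7000 B_ack=59
After event 1: A_seq=59 A_ack=7000 B_seq=7112 B_ack=59
After event 2: A_seq=59 A_ack=7000 B_seq=7301 B_ack=59
After event 3: A_seq=59 A_ack=7301 B_seq=7301 B_ack=59
After event 4: A_seq=59 A_ack=7315 B_seq=7315 B_ack=59

59 7315 7315 59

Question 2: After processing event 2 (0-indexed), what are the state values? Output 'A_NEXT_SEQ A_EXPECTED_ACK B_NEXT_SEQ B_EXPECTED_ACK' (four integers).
After event 0: A_seq=59 A_ack=7000 B_seq=7000 B_ack=59
After event 1: A_seq=59 A_ack=7000 B_seq=7112 B_ack=59
After event 2: A_seq=59 A_ack=7000 B_seq=7301 B_ack=59

59 7000 7301 59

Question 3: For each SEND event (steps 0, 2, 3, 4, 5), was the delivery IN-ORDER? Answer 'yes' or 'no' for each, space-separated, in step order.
Answer: yes no yes yes yes

Derivation:
Step 0: SEND seq=0 -> in-order
Step 2: SEND seq=7112 -> out-of-order
Step 3: SEND seq=7000 -> in-order
Step 4: SEND seq=7301 -> in-order
Step 5: SEND seq=7315 -> in-order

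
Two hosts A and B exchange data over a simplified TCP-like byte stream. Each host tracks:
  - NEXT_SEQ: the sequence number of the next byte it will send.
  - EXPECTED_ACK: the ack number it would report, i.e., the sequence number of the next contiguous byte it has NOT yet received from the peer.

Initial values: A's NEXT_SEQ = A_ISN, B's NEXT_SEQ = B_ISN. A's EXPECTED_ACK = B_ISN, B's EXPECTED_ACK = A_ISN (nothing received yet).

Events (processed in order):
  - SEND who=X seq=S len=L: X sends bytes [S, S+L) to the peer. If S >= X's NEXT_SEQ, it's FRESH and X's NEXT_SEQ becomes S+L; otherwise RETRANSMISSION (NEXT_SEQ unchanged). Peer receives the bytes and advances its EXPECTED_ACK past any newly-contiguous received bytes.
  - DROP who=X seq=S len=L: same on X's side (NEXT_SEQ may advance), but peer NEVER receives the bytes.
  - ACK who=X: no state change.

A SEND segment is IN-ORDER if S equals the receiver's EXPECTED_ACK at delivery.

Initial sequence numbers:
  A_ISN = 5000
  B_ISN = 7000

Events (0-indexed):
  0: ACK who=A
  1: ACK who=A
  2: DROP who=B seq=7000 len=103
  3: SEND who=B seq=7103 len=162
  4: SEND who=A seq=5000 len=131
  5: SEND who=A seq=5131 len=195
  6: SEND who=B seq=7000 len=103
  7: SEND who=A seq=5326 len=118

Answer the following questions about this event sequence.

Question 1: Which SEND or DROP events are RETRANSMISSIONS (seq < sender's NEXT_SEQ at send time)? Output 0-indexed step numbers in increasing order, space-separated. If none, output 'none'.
Step 2: DROP seq=7000 -> fresh
Step 3: SEND seq=7103 -> fresh
Step 4: SEND seq=5000 -> fresh
Step 5: SEND seq=5131 -> fresh
Step 6: SEND seq=7000 -> retransmit
Step 7: SEND seq=5326 -> fresh

Answer: 6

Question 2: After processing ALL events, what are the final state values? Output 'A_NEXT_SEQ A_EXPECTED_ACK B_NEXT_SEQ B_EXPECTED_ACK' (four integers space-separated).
After event 0: A_seq=5000 A_ack=7000 B_seq=7000 B_ack=5000
After event 1: A_seq=5000 A_ack=7000 B_seq=7000 B_ack=5000
After event 2: A_seq=5000 A_ack=7000 B_seq=7103 B_ack=5000
After event 3: A_seq=5000 A_ack=7000 B_seq=7265 B_ack=5000
After event 4: A_seq=5131 A_ack=7000 B_seq=7265 B_ack=5131
After event 5: A_seq=5326 A_ack=7000 B_seq=7265 B_ack=5326
After event 6: A_seq=5326 A_ack=7265 B_seq=7265 B_ack=5326
After event 7: A_seq=5444 A_ack=7265 B_seq=7265 B_ack=5444

Answer: 5444 7265 7265 5444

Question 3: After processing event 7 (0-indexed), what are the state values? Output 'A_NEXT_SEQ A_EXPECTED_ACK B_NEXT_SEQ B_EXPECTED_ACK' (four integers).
After event 0: A_seq=5000 A_ack=7000 B_seq=7000 B_ack=5000
After event 1: A_seq=5000 A_ack=7000 B_seq=7000 B_ack=5000
After event 2: A_seq=5000 A_ack=7000 B_seq=7103 B_ack=5000
After event 3: A_seq=5000 A_ack=7000 B_seq=7265 B_ack=5000
After event 4: A_seq=5131 A_ack=7000 B_seq=7265 B_ack=5131
After event 5: A_seq=5326 A_ack=7000 B_seq=7265 B_ack=5326
After event 6: A_seq=5326 A_ack=7265 B_seq=7265 B_ack=5326
After event 7: A_seq=5444 A_ack=7265 B_seq=7265 B_ack=5444

5444 7265 7265 5444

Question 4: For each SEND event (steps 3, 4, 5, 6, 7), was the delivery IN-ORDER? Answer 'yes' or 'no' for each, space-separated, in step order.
Step 3: SEND seq=7103 -> out-of-order
Step 4: SEND seq=5000 -> in-order
Step 5: SEND seq=5131 -> in-order
Step 6: SEND seq=7000 -> in-order
Step 7: SEND seq=5326 -> in-order

Answer: no yes yes yes yes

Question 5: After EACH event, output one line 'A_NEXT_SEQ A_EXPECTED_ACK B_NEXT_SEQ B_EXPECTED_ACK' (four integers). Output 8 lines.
5000 7000 7000 5000
5000 7000 7000 5000
5000 7000 7103 5000
5000 7000 7265 5000
5131 7000 7265 5131
5326 7000 7265 5326
5326 7265 7265 5326
5444 7265 7265 5444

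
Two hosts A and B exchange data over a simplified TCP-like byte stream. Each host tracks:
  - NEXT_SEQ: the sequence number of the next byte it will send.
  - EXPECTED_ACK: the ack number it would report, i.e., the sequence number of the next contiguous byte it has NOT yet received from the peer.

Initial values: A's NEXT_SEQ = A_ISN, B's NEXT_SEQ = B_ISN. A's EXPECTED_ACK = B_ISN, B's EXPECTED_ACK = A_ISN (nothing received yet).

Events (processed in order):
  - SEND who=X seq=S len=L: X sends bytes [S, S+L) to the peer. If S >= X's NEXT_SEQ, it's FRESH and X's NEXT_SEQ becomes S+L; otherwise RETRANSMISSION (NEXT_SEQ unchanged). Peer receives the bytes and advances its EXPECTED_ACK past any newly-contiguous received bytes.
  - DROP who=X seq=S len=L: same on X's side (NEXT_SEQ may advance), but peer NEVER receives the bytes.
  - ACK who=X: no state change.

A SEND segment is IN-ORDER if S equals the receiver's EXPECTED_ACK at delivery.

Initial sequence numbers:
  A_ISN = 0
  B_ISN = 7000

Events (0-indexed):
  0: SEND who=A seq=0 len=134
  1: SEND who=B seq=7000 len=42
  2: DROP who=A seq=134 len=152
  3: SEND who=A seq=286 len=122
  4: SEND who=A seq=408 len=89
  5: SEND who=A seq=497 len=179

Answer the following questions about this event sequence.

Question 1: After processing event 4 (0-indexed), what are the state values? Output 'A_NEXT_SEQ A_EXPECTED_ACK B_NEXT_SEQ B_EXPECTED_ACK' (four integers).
After event 0: A_seq=134 A_ack=7000 B_seq=7000 B_ack=134
After event 1: A_seq=134 A_ack=7042 B_seq=7042 B_ack=134
After event 2: A_seq=286 A_ack=7042 B_seq=7042 B_ack=134
After event 3: A_seq=408 A_ack=7042 B_seq=7042 B_ack=134
After event 4: A_seq=497 A_ack=7042 B_seq=7042 B_ack=134

497 7042 7042 134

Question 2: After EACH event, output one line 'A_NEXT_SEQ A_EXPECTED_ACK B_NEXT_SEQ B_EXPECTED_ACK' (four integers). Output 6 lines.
134 7000 7000 134
134 7042 7042 134
286 7042 7042 134
408 7042 7042 134
497 7042 7042 134
676 7042 7042 134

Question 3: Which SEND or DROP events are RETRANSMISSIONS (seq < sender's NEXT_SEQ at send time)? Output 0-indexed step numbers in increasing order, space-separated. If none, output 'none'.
Answer: none

Derivation:
Step 0: SEND seq=0 -> fresh
Step 1: SEND seq=7000 -> fresh
Step 2: DROP seq=134 -> fresh
Step 3: SEND seq=286 -> fresh
Step 4: SEND seq=408 -> fresh
Step 5: SEND seq=497 -> fresh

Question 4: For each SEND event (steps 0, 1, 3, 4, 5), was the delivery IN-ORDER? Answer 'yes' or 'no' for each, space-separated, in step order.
Answer: yes yes no no no

Derivation:
Step 0: SEND seq=0 -> in-order
Step 1: SEND seq=7000 -> in-order
Step 3: SEND seq=286 -> out-of-order
Step 4: SEND seq=408 -> out-of-order
Step 5: SEND seq=497 -> out-of-order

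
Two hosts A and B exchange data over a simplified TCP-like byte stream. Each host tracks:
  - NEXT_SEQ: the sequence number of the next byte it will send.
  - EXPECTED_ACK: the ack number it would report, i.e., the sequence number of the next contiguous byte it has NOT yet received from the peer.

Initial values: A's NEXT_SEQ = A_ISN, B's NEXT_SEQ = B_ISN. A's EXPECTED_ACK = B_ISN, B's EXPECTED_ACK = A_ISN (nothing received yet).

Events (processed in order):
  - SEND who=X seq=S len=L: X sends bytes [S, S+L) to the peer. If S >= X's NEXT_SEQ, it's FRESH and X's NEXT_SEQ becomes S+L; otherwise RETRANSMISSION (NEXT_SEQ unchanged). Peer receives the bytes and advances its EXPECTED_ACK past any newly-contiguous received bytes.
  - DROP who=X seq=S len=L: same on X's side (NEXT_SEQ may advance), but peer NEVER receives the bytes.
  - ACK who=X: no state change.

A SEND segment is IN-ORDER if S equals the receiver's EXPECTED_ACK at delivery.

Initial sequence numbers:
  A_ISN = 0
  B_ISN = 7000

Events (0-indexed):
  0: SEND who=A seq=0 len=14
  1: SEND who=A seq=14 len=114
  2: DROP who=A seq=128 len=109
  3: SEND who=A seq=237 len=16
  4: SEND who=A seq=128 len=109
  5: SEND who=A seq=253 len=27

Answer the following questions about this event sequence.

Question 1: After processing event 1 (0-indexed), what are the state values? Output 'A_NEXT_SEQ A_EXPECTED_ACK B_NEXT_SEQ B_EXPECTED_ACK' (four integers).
After event 0: A_seq=14 A_ack=7000 B_seq=7000 B_ack=14
After event 1: A_seq=128 A_ack=7000 B_seq=7000 B_ack=128

128 7000 7000 128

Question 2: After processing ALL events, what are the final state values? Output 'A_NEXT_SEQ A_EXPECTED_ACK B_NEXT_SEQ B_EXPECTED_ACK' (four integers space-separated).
Answer: 280 7000 7000 280

Derivation:
After event 0: A_seq=14 A_ack=7000 B_seq=7000 B_ack=14
After event 1: A_seq=128 A_ack=7000 B_seq=7000 B_ack=128
After event 2: A_seq=237 A_ack=7000 B_seq=7000 B_ack=128
After event 3: A_seq=253 A_ack=7000 B_seq=7000 B_ack=128
After event 4: A_seq=253 A_ack=7000 B_seq=7000 B_ack=253
After event 5: A_seq=280 A_ack=7000 B_seq=7000 B_ack=280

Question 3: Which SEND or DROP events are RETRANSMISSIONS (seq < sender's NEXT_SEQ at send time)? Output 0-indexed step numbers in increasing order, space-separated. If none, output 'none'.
Answer: 4

Derivation:
Step 0: SEND seq=0 -> fresh
Step 1: SEND seq=14 -> fresh
Step 2: DROP seq=128 -> fresh
Step 3: SEND seq=237 -> fresh
Step 4: SEND seq=128 -> retransmit
Step 5: SEND seq=253 -> fresh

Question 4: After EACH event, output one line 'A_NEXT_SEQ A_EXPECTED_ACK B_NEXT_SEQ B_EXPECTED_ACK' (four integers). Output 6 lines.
14 7000 7000 14
128 7000 7000 128
237 7000 7000 128
253 7000 7000 128
253 7000 7000 253
280 7000 7000 280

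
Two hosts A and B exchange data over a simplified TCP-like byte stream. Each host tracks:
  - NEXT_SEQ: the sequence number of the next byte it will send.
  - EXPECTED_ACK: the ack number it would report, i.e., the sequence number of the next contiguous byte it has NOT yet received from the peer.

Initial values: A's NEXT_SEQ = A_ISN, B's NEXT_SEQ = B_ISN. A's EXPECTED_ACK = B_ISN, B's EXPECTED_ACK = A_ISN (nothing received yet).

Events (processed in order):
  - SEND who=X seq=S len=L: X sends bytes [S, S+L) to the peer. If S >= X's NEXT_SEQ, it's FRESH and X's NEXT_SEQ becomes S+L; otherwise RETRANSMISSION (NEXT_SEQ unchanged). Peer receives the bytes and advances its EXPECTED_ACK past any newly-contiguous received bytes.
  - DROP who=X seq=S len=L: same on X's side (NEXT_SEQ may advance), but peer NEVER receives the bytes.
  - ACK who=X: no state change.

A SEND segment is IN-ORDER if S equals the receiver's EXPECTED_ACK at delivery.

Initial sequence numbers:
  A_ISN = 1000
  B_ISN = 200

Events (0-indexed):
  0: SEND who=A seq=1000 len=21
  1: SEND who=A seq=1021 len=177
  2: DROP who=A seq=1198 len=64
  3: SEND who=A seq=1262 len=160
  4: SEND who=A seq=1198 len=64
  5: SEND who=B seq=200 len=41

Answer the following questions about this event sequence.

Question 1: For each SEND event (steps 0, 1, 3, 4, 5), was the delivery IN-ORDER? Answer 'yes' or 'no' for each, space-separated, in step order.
Step 0: SEND seq=1000 -> in-order
Step 1: SEND seq=1021 -> in-order
Step 3: SEND seq=1262 -> out-of-order
Step 4: SEND seq=1198 -> in-order
Step 5: SEND seq=200 -> in-order

Answer: yes yes no yes yes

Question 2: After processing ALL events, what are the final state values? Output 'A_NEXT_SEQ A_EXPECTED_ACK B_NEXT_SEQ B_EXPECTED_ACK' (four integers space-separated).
After event 0: A_seq=1021 A_ack=200 B_seq=200 B_ack=1021
After event 1: A_seq=1198 A_ack=200 B_seq=200 B_ack=1198
After event 2: A_seq=1262 A_ack=200 B_seq=200 B_ack=1198
After event 3: A_seq=1422 A_ack=200 B_seq=200 B_ack=1198
After event 4: A_seq=1422 A_ack=200 B_seq=200 B_ack=1422
After event 5: A_seq=1422 A_ack=241 B_seq=241 B_ack=1422

Answer: 1422 241 241 1422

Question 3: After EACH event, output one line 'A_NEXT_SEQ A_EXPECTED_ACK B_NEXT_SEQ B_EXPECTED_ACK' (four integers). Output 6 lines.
1021 200 200 1021
1198 200 200 1198
1262 200 200 1198
1422 200 200 1198
1422 200 200 1422
1422 241 241 1422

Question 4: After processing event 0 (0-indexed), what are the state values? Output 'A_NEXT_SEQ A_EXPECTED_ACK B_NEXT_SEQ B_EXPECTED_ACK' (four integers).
After event 0: A_seq=1021 A_ack=200 B_seq=200 B_ack=1021

1021 200 200 1021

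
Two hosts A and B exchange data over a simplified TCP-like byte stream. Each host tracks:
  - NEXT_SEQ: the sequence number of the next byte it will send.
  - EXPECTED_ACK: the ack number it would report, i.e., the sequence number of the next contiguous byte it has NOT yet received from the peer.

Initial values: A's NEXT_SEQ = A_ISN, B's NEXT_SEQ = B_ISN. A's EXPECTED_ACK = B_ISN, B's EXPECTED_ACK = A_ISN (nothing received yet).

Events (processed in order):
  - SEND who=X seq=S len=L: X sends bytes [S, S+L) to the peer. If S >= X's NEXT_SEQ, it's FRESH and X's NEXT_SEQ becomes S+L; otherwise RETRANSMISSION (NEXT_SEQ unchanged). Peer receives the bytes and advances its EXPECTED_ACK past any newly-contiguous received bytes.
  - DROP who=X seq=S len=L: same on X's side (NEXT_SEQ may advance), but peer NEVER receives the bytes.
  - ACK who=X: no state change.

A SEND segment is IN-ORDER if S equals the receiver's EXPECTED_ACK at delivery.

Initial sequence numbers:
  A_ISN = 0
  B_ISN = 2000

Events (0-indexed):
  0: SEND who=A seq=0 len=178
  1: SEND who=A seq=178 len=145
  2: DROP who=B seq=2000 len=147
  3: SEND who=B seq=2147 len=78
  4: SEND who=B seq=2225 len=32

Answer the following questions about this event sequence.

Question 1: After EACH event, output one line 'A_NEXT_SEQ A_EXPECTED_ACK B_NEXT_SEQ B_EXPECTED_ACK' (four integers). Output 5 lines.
178 2000 2000 178
323 2000 2000 323
323 2000 2147 323
323 2000 2225 323
323 2000 2257 323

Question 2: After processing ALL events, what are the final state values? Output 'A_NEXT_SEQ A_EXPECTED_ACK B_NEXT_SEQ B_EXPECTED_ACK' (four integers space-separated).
After event 0: A_seq=178 A_ack=2000 B_seq=2000 B_ack=178
After event 1: A_seq=323 A_ack=2000 B_seq=2000 B_ack=323
After event 2: A_seq=323 A_ack=2000 B_seq=2147 B_ack=323
After event 3: A_seq=323 A_ack=2000 B_seq=2225 B_ack=323
After event 4: A_seq=323 A_ack=2000 B_seq=2257 B_ack=323

Answer: 323 2000 2257 323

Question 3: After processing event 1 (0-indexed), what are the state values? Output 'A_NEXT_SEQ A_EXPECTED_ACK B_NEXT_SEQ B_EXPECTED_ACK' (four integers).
After event 0: A_seq=178 A_ack=2000 B_seq=2000 B_ack=178
After event 1: A_seq=323 A_ack=2000 B_seq=2000 B_ack=323

323 2000 2000 323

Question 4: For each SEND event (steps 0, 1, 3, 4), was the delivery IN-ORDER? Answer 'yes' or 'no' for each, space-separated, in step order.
Answer: yes yes no no

Derivation:
Step 0: SEND seq=0 -> in-order
Step 1: SEND seq=178 -> in-order
Step 3: SEND seq=2147 -> out-of-order
Step 4: SEND seq=2225 -> out-of-order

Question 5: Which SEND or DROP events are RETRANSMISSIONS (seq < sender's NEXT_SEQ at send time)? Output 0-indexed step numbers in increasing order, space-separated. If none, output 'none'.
Answer: none

Derivation:
Step 0: SEND seq=0 -> fresh
Step 1: SEND seq=178 -> fresh
Step 2: DROP seq=2000 -> fresh
Step 3: SEND seq=2147 -> fresh
Step 4: SEND seq=2225 -> fresh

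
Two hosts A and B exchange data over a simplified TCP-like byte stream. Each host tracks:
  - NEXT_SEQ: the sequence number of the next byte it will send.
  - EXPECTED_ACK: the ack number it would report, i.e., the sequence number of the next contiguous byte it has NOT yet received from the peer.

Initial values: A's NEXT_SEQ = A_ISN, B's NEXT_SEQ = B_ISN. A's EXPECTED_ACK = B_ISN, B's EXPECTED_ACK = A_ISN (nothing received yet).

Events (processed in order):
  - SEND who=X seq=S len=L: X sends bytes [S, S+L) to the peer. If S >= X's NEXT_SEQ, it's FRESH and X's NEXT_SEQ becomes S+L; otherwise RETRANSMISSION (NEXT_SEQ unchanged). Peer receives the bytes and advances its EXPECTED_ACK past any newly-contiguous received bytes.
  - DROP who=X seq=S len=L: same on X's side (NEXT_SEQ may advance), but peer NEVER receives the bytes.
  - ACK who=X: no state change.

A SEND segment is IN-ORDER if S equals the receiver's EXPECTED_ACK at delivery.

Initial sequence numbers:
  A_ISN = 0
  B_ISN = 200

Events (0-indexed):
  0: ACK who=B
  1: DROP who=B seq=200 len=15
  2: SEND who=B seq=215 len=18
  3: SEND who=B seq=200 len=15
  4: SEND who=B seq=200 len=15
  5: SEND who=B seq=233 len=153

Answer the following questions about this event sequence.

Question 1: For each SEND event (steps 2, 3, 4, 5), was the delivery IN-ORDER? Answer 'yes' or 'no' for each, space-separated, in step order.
Answer: no yes no yes

Derivation:
Step 2: SEND seq=215 -> out-of-order
Step 3: SEND seq=200 -> in-order
Step 4: SEND seq=200 -> out-of-order
Step 5: SEND seq=233 -> in-order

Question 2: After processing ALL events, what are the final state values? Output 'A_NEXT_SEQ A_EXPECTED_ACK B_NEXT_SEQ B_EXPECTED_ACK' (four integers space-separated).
After event 0: A_seq=0 A_ack=200 B_seq=200 B_ack=0
After event 1: A_seq=0 A_ack=200 B_seq=215 B_ack=0
After event 2: A_seq=0 A_ack=200 B_seq=233 B_ack=0
After event 3: A_seq=0 A_ack=233 B_seq=233 B_ack=0
After event 4: A_seq=0 A_ack=233 B_seq=233 B_ack=0
After event 5: A_seq=0 A_ack=386 B_seq=386 B_ack=0

Answer: 0 386 386 0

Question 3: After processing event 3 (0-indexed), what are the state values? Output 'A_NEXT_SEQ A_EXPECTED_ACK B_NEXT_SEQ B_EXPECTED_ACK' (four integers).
After event 0: A_seq=0 A_ack=200 B_seq=200 B_ack=0
After event 1: A_seq=0 A_ack=200 B_seq=215 B_ack=0
After event 2: A_seq=0 A_ack=200 B_seq=233 B_ack=0
After event 3: A_seq=0 A_ack=233 B_seq=233 B_ack=0

0 233 233 0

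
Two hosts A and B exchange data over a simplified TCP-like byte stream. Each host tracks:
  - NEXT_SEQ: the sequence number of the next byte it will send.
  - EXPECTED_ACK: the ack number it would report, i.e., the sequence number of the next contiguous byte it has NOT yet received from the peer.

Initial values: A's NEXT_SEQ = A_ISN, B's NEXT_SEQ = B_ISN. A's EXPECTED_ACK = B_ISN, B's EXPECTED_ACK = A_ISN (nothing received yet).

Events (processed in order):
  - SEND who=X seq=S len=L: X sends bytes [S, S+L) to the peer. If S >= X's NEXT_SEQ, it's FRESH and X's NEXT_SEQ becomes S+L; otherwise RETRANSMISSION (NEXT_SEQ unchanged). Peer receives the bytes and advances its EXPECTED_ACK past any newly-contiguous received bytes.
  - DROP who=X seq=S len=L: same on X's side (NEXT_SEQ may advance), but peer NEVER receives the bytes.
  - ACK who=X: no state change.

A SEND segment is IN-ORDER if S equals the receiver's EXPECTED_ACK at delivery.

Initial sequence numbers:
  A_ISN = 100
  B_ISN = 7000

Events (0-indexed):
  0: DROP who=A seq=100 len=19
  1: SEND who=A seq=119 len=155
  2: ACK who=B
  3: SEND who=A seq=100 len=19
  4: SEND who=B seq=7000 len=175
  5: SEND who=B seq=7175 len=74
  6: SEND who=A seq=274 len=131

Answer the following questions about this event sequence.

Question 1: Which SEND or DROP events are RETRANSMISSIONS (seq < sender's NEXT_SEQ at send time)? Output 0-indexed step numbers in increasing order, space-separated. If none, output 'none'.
Step 0: DROP seq=100 -> fresh
Step 1: SEND seq=119 -> fresh
Step 3: SEND seq=100 -> retransmit
Step 4: SEND seq=7000 -> fresh
Step 5: SEND seq=7175 -> fresh
Step 6: SEND seq=274 -> fresh

Answer: 3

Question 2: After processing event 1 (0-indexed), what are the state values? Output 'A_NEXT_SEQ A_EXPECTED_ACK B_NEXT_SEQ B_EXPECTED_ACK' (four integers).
After event 0: A_seq=119 A_ack=7000 B_seq=7000 B_ack=100
After event 1: A_seq=274 A_ack=7000 B_seq=7000 B_ack=100

274 7000 7000 100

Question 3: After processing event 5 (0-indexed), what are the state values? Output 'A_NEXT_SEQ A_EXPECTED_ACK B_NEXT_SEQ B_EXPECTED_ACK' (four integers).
After event 0: A_seq=119 A_ack=7000 B_seq=7000 B_ack=100
After event 1: A_seq=274 A_ack=7000 B_seq=7000 B_ack=100
After event 2: A_seq=274 A_ack=7000 B_seq=7000 B_ack=100
After event 3: A_seq=274 A_ack=7000 B_seq=7000 B_ack=274
After event 4: A_seq=274 A_ack=7175 B_seq=7175 B_ack=274
After event 5: A_seq=274 A_ack=7249 B_seq=7249 B_ack=274

274 7249 7249 274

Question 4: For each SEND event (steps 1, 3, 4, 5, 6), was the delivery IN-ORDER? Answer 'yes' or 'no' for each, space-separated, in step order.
Step 1: SEND seq=119 -> out-of-order
Step 3: SEND seq=100 -> in-order
Step 4: SEND seq=7000 -> in-order
Step 5: SEND seq=7175 -> in-order
Step 6: SEND seq=274 -> in-order

Answer: no yes yes yes yes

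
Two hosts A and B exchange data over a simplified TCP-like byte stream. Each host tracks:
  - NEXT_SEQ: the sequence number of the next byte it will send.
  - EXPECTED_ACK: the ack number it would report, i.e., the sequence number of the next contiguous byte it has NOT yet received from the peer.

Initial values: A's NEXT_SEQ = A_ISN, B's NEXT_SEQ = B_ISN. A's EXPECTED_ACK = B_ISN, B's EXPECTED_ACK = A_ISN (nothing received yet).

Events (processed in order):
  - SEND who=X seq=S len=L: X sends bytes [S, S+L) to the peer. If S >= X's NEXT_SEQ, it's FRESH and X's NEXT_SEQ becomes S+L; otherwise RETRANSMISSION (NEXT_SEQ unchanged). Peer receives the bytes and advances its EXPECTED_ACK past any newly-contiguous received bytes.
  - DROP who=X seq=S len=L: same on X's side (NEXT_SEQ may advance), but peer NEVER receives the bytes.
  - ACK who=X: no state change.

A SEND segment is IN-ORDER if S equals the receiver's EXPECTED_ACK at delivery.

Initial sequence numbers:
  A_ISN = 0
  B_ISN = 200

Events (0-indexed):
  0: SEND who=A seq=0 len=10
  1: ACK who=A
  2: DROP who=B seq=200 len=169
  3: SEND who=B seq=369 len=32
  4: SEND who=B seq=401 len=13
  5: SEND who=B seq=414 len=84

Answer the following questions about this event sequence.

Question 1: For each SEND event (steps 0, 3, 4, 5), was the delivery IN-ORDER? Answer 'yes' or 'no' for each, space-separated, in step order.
Answer: yes no no no

Derivation:
Step 0: SEND seq=0 -> in-order
Step 3: SEND seq=369 -> out-of-order
Step 4: SEND seq=401 -> out-of-order
Step 5: SEND seq=414 -> out-of-order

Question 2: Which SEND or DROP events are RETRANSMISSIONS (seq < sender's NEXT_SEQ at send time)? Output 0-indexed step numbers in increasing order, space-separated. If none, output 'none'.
Answer: none

Derivation:
Step 0: SEND seq=0 -> fresh
Step 2: DROP seq=200 -> fresh
Step 3: SEND seq=369 -> fresh
Step 4: SEND seq=401 -> fresh
Step 5: SEND seq=414 -> fresh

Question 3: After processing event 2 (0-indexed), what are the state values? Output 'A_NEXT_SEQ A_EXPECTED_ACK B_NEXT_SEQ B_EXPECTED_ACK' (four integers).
After event 0: A_seq=10 A_ack=200 B_seq=200 B_ack=10
After event 1: A_seq=10 A_ack=200 B_seq=200 B_ack=10
After event 2: A_seq=10 A_ack=200 B_seq=369 B_ack=10

10 200 369 10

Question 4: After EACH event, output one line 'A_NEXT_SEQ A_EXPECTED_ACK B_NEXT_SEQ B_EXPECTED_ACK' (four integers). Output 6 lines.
10 200 200 10
10 200 200 10
10 200 369 10
10 200 401 10
10 200 414 10
10 200 498 10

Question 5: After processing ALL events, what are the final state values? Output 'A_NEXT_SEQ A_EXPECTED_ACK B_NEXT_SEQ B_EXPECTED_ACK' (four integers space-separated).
Answer: 10 200 498 10

Derivation:
After event 0: A_seq=10 A_ack=200 B_seq=200 B_ack=10
After event 1: A_seq=10 A_ack=200 B_seq=200 B_ack=10
After event 2: A_seq=10 A_ack=200 B_seq=369 B_ack=10
After event 3: A_seq=10 A_ack=200 B_seq=401 B_ack=10
After event 4: A_seq=10 A_ack=200 B_seq=414 B_ack=10
After event 5: A_seq=10 A_ack=200 B_seq=498 B_ack=10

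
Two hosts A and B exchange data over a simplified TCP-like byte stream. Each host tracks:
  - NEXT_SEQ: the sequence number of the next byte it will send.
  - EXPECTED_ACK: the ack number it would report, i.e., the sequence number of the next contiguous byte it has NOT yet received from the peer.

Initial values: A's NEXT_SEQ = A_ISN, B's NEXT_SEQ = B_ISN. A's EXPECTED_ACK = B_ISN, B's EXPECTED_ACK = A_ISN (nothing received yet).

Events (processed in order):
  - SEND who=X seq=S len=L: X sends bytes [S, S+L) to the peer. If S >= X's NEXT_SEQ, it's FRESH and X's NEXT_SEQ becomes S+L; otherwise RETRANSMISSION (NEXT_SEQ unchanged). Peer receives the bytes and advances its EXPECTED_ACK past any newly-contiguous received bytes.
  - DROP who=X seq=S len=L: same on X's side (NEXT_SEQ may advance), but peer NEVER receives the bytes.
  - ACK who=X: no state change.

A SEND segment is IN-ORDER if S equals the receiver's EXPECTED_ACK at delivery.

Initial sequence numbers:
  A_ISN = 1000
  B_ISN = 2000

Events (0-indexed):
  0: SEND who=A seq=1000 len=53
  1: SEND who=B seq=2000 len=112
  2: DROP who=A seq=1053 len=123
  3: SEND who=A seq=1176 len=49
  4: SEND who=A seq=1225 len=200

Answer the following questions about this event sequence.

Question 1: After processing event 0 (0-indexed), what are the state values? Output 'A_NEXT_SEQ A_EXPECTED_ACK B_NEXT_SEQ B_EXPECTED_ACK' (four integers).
After event 0: A_seq=1053 A_ack=2000 B_seq=2000 B_ack=1053

1053 2000 2000 1053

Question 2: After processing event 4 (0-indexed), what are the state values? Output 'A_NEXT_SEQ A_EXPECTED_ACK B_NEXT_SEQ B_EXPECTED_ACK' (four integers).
After event 0: A_seq=1053 A_ack=2000 B_seq=2000 B_ack=1053
After event 1: A_seq=1053 A_ack=2112 B_seq=2112 B_ack=1053
After event 2: A_seq=1176 A_ack=2112 B_seq=2112 B_ack=1053
After event 3: A_seq=1225 A_ack=2112 B_seq=2112 B_ack=1053
After event 4: A_seq=1425 A_ack=2112 B_seq=2112 B_ack=1053

1425 2112 2112 1053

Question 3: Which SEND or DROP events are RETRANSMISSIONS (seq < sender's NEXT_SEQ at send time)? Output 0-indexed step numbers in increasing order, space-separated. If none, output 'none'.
Step 0: SEND seq=1000 -> fresh
Step 1: SEND seq=2000 -> fresh
Step 2: DROP seq=1053 -> fresh
Step 3: SEND seq=1176 -> fresh
Step 4: SEND seq=1225 -> fresh

Answer: none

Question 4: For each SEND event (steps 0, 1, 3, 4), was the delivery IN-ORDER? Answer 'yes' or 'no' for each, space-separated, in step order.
Step 0: SEND seq=1000 -> in-order
Step 1: SEND seq=2000 -> in-order
Step 3: SEND seq=1176 -> out-of-order
Step 4: SEND seq=1225 -> out-of-order

Answer: yes yes no no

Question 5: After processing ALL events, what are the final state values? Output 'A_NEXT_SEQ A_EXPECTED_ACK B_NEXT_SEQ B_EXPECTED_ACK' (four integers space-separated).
Answer: 1425 2112 2112 1053

Derivation:
After event 0: A_seq=1053 A_ack=2000 B_seq=2000 B_ack=1053
After event 1: A_seq=1053 A_ack=2112 B_seq=2112 B_ack=1053
After event 2: A_seq=1176 A_ack=2112 B_seq=2112 B_ack=1053
After event 3: A_seq=1225 A_ack=2112 B_seq=2112 B_ack=1053
After event 4: A_seq=1425 A_ack=2112 B_seq=2112 B_ack=1053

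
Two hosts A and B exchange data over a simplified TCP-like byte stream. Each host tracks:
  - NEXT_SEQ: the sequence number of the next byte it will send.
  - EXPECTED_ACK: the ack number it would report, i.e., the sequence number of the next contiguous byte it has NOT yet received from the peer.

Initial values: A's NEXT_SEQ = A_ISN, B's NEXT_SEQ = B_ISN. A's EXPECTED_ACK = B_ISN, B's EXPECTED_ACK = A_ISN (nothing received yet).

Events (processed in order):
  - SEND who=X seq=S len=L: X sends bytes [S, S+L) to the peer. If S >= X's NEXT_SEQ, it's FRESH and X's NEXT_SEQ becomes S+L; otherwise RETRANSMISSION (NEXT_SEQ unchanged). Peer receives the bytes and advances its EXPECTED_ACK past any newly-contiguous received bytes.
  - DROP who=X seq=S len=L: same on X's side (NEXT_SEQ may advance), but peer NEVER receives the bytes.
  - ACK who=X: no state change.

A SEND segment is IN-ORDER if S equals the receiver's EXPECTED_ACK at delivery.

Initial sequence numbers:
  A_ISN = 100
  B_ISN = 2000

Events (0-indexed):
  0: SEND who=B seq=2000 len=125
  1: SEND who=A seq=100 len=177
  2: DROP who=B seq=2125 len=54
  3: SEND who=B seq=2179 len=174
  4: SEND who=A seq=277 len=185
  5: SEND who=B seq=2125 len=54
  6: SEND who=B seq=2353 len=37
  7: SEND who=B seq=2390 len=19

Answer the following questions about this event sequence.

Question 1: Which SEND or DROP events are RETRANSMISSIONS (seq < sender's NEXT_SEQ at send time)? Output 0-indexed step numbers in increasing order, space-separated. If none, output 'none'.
Answer: 5

Derivation:
Step 0: SEND seq=2000 -> fresh
Step 1: SEND seq=100 -> fresh
Step 2: DROP seq=2125 -> fresh
Step 3: SEND seq=2179 -> fresh
Step 4: SEND seq=277 -> fresh
Step 5: SEND seq=2125 -> retransmit
Step 6: SEND seq=2353 -> fresh
Step 7: SEND seq=2390 -> fresh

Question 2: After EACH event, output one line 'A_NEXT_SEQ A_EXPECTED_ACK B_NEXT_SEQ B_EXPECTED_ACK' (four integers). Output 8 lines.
100 2125 2125 100
277 2125 2125 277
277 2125 2179 277
277 2125 2353 277
462 2125 2353 462
462 2353 2353 462
462 2390 2390 462
462 2409 2409 462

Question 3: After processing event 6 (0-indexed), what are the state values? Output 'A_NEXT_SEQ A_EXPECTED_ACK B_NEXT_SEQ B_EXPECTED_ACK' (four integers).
After event 0: A_seq=100 A_ack=2125 B_seq=2125 B_ack=100
After event 1: A_seq=277 A_ack=2125 B_seq=2125 B_ack=277
After event 2: A_seq=277 A_ack=2125 B_seq=2179 B_ack=277
After event 3: A_seq=277 A_ack=2125 B_seq=2353 B_ack=277
After event 4: A_seq=462 A_ack=2125 B_seq=2353 B_ack=462
After event 5: A_seq=462 A_ack=2353 B_seq=2353 B_ack=462
After event 6: A_seq=462 A_ack=2390 B_seq=2390 B_ack=462

462 2390 2390 462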